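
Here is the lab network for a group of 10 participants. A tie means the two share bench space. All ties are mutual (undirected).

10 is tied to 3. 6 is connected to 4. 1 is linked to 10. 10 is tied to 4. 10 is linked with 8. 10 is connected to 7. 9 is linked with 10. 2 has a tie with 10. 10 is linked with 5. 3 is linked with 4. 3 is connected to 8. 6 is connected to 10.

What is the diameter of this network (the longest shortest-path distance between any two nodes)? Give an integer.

Eccentricity of each node (its greatest distance to any other): 1:2, 2:2, 3:2, 4:2, 5:2, 6:2, 7:2, 8:2, 9:2, 10:1.
The maximum eccentricity is 2, realized for instance by the pair 2–7 via 2 – 10 – 7. So the diameter is 2.

2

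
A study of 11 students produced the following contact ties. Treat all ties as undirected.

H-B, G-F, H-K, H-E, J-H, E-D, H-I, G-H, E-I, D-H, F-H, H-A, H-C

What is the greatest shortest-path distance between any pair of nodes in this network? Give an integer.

2

Eccentricity of each node (its greatest distance to any other): A:2, B:2, C:2, D:2, E:2, F:2, G:2, H:1, I:2, J:2, K:2.
The maximum eccentricity is 2, realized for instance by the pair B–E via B – H – E. So the diameter is 2.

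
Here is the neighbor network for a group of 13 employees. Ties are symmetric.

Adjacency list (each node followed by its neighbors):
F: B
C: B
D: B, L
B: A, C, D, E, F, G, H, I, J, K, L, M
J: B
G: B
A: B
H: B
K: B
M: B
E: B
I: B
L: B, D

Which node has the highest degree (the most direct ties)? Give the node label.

Degrees — A:1, B:12, C:1, D:2, E:1, F:1, G:1, H:1, I:1, J:1, K:1, L:2, M:1.
The maximum is 12, attained only by B.

B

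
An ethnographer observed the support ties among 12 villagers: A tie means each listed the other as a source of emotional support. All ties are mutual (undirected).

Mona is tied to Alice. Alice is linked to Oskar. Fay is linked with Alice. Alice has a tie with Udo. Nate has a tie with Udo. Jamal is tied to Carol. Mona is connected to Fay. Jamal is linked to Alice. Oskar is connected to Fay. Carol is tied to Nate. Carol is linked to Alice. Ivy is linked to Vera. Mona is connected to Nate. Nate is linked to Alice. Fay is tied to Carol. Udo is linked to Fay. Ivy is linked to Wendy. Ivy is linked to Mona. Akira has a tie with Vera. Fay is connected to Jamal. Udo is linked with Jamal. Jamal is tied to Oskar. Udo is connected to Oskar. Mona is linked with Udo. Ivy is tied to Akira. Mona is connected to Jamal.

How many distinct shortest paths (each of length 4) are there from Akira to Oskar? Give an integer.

The shortest distance is 4. The length-4 paths are: Akira–Ivy–Mona–Alice–Oskar; Akira–Ivy–Mona–Fay–Oskar; Akira–Ivy–Mona–Jamal–Oskar; Akira–Ivy–Mona–Udo–Oskar.
That gives 4 distinct shortest paths.

4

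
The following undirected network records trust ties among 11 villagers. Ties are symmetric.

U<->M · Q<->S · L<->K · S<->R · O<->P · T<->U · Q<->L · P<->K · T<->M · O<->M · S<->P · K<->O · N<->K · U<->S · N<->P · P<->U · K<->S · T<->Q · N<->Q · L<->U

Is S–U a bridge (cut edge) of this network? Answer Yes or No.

Even without that edge, S still reaches U via S – P – U, so the network stays connected. Not a bridge.

No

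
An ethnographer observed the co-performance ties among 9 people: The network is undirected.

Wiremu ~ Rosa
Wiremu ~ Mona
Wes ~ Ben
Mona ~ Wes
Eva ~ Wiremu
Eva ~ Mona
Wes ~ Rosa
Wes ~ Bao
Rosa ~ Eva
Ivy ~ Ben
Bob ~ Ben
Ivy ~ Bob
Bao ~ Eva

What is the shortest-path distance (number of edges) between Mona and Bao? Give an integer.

One shortest route is Mona – Eva – Bao, which uses 2 edges, and Mona and Bao are not directly tied, so nothing shorter exists. So d(Mona,Bao) = 2.

2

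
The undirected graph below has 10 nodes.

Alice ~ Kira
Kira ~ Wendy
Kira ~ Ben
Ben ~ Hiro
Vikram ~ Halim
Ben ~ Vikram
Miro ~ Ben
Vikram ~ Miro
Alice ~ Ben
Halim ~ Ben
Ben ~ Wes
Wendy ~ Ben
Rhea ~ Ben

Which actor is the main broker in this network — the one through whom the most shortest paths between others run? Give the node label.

Unnormalized betweenness of each node: Alice:0, Ben:31, Halim:0, Hiro:0, Kira:1/2, Miro:0, Rhea:0, Vikram:1/2, Wendy:0, Wes:0.
Ben has the largest value, 31, making it the main broker — the node through which the most shortest paths run.

Ben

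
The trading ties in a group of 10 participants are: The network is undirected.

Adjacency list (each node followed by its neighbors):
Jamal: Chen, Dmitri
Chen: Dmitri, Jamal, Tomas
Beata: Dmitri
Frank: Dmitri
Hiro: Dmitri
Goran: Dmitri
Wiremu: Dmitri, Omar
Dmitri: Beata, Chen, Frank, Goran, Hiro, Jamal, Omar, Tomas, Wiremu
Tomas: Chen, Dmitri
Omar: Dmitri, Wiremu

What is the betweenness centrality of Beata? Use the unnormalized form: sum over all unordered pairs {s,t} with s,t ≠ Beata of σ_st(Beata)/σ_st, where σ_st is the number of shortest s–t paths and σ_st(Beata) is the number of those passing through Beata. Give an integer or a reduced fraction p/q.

No shortest path between any pair of other nodes passes through Beata.
Summing the contributions gives betweenness(Beata) = 0.

0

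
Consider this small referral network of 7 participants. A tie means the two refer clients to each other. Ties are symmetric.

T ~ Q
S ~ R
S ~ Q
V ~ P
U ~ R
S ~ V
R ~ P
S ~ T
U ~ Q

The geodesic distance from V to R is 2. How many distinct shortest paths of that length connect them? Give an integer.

2

The shortest distance is 2. The length-2 paths are: V–S–R; V–P–R.
That gives 2 distinct shortest paths.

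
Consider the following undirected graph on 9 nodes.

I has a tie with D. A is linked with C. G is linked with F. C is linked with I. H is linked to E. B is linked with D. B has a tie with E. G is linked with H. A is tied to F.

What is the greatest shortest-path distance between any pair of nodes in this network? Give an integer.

Eccentricity of each node (its greatest distance to any other): A:4, B:4, C:4, D:4, E:4, F:4, G:4, H:4, I:4.
The maximum eccentricity is 4, realized for instance by the pair I–H via I – D – B – E – H. So the diameter is 4.

4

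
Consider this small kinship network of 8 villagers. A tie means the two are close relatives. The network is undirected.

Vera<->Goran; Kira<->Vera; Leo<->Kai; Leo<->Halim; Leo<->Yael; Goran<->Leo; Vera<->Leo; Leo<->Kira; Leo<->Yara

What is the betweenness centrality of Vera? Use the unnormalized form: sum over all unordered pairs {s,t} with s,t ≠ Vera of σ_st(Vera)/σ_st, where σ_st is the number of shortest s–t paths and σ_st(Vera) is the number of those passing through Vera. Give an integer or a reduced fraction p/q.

1/2

Pairs whose geodesics pass through Vera — Goran–Kira: 1/2.
All other pairs contribute 0.
Summing the contributions gives betweenness(Vera) = 1/2.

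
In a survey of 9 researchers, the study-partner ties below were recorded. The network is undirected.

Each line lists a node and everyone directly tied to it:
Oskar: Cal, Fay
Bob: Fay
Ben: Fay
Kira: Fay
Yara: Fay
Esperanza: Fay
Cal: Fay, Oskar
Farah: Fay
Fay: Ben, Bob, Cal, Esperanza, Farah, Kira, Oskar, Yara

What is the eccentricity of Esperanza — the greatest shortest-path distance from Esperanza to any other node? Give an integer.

Distances from Esperanza: Ben:2, Bob:2, Cal:2, Farah:2, Fay:1, Kira:2, Oskar:2, Yara:2.
The largest is 2 (to Ben, Bob, Cal, Yara, Farah, Oskar, and Kira), so the eccentricity of Esperanza is 2.

2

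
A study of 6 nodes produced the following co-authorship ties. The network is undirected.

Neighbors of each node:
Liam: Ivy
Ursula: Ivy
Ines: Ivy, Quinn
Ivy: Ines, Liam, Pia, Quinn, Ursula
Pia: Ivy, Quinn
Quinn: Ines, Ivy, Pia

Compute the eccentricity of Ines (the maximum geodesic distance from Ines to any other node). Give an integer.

2

Distances from Ines: Ivy:1, Liam:2, Pia:2, Quinn:1, Ursula:2.
The largest is 2 (to Pia, Liam, and Ursula), so the eccentricity of Ines is 2.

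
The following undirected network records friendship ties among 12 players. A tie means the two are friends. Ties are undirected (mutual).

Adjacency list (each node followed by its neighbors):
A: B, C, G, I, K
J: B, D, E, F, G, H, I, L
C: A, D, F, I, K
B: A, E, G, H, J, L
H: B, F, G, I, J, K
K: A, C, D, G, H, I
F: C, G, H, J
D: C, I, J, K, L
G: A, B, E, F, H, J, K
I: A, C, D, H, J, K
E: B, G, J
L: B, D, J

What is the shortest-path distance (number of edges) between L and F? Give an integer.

2

One shortest route is L – J – F, which uses 2 edges, and L and F are not directly tied, so nothing shorter exists. So d(L,F) = 2.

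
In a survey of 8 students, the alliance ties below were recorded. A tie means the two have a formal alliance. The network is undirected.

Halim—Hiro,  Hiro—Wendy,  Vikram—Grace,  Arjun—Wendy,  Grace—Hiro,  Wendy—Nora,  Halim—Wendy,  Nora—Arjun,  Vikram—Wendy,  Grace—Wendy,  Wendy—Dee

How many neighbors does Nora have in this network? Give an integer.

2

Nora is directly tied to Arjun and Wendy. That is 2 neighbors, so the degree of Nora is 2.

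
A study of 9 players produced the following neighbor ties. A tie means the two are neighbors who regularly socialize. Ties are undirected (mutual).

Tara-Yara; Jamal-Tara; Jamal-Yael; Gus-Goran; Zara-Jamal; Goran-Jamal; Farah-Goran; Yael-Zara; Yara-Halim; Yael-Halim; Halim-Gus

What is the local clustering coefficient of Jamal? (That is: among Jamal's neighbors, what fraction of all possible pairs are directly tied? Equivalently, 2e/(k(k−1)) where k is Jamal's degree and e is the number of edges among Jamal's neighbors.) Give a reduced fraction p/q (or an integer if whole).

1/6

Jamal's neighbors: Goran, Tara, Yael, and Zara (k = 4).
Possible neighbor pairs: C(4,2) = 6. Edges among them: Yael–Zara → e = 1.
Clustering(Jamal) = 1/6.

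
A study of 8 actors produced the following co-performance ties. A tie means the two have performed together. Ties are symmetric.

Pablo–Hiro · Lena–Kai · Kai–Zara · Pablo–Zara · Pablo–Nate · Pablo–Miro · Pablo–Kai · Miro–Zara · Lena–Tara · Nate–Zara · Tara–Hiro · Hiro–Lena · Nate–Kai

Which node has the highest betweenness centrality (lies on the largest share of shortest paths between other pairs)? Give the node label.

Unnormalized betweenness of each node: Hiro:23/6, Kai:25/6, Lena:5/2, Miro:0, Nate:0, Pablo:43/6, Tara:0, Zara:4/3.
Pablo has the largest value, 43/6, making it the main broker — the node through which the most shortest paths run.

Pablo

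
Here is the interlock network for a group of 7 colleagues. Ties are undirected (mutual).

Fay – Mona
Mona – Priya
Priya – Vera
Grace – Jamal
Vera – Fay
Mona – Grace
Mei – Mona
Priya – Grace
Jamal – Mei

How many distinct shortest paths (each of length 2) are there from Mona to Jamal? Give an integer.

2

The shortest distance is 2. The length-2 paths are: Mona–Grace–Jamal; Mona–Mei–Jamal.
That gives 2 distinct shortest paths.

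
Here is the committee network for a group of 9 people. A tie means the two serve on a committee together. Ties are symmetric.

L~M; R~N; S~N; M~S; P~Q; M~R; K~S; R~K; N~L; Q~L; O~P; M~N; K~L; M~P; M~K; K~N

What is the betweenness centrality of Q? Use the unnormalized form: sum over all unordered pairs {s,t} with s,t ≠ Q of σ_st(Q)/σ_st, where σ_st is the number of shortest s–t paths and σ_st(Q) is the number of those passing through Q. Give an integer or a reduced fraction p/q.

1

Pairs whose geodesics pass through Q — L–P: 1/2; L–O: 1/2.
All other pairs contribute 0.
Summing the contributions gives betweenness(Q) = 1.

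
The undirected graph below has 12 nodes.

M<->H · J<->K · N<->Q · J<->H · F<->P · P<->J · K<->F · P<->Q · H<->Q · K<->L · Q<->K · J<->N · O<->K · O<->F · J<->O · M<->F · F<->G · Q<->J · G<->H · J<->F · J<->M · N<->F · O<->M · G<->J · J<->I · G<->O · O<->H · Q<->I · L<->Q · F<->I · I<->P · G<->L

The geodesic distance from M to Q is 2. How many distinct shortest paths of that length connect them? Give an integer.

The shortest distance is 2. The length-2 paths are: M–H–Q; M–J–Q.
That gives 2 distinct shortest paths.

2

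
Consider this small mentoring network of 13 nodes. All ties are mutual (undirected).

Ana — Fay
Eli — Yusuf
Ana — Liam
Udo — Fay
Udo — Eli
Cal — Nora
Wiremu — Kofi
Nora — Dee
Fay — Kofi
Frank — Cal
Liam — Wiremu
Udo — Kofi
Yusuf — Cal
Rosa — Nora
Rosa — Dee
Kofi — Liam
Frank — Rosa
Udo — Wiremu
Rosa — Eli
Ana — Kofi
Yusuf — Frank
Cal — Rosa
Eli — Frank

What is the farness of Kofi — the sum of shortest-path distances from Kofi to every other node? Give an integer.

28

Distances from Kofi: Ana:1, Cal:4, Dee:4, Eli:2, Fay:1, Frank:3, Liam:1, Nora:4, Rosa:3, Udo:1, Wiremu:1, Yusuf:3.
Sum = 1 + 4 + 4 + 2 + 1 + 3 + 1 + 4 + 3 + 1 + 1 + 3 = 28.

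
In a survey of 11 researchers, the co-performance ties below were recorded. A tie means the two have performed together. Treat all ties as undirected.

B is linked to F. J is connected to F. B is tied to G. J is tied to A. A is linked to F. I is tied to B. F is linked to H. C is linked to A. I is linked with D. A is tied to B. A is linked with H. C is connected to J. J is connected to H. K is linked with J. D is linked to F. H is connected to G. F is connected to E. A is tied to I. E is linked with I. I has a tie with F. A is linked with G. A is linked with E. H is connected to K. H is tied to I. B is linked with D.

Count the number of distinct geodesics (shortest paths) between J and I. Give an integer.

The shortest distance is 2. The length-2 paths are: J–A–I; J–H–I; J–F–I.
That gives 3 distinct shortest paths.

3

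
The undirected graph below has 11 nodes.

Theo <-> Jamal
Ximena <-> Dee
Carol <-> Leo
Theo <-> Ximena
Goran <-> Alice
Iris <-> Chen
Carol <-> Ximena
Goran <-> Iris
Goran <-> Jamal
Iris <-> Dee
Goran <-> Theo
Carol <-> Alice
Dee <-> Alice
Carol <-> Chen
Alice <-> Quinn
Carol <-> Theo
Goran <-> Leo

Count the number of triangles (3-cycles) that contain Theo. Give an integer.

Theo's neighbors: Carol, Goran, Jamal, and Ximena.
Neighbor pairs that are themselves tied: Theo–Carol–Ximena; Theo–Goran–Jamal. Each forms one triangle with Theo, for 2 in total.

2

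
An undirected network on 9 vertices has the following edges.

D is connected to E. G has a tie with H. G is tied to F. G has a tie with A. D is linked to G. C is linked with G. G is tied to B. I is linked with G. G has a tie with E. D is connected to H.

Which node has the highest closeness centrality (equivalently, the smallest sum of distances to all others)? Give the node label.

Farness (sum of distances to all others) for each node — A:15, B:15, C:15, D:13, E:14, F:15, G:8, H:14, I:15.
The smallest farness is 8, for G, so G has the highest closeness.

G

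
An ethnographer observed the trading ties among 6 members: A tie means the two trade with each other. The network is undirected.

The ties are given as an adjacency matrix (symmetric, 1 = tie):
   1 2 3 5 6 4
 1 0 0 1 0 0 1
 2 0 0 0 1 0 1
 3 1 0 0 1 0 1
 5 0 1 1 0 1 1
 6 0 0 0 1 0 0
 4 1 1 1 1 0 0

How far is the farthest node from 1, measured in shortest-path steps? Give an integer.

3

Distances from 1: 2:2, 3:1, 4:1, 5:2, 6:3.
The largest is 3 (to 6), so the eccentricity of 1 is 3.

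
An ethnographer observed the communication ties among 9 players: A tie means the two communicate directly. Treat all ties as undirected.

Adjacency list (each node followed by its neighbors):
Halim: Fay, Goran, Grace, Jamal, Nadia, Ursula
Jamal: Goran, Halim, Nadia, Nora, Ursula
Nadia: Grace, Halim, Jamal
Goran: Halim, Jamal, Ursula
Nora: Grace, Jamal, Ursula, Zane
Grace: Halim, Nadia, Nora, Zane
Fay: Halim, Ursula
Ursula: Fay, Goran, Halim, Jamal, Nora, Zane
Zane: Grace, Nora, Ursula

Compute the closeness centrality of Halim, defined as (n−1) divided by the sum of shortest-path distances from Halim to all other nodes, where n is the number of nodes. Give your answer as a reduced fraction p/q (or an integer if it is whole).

4/5

Distances from Halim: Fay:1, Goran:1, Grace:1, Jamal:1, Nadia:1, Nora:2, Ursula:1, Zane:2. Sum = 10.
n = 9, so closeness = 8/10 = 4/5.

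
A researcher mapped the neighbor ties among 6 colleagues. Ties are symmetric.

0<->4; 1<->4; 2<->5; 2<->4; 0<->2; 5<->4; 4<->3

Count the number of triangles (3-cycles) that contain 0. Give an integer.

1

0's neighbors: 2 and 4.
Neighbor pairs that are themselves tied: 0–2–4. Each forms one triangle with 0, for 1 in total.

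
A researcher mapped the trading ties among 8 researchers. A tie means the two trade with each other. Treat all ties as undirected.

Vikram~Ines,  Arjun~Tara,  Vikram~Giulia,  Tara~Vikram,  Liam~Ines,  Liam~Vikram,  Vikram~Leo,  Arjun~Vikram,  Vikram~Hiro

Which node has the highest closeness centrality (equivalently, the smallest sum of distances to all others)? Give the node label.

Farness (sum of distances to all others) for each node — Arjun:12, Giulia:13, Hiro:13, Ines:12, Leo:13, Liam:12, Tara:12, Vikram:7.
The smallest farness is 7, for Vikram, so Vikram has the highest closeness.

Vikram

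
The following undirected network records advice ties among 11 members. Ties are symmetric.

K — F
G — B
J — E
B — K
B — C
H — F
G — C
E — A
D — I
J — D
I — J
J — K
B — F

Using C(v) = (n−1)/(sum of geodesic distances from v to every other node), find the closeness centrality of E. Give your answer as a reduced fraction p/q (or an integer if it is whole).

5/13

Distances from E: A:1, B:3, C:4, D:2, F:3, G:4, H:4, I:2, J:1, K:2. Sum = 26.
n = 11, so closeness = 10/26 = 5/13.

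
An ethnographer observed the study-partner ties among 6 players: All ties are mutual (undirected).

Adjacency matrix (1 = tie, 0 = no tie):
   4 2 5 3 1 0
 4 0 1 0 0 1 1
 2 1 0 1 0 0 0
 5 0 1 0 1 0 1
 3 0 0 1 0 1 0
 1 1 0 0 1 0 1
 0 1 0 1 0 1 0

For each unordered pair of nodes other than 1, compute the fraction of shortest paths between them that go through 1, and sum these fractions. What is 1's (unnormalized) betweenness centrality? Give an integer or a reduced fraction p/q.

Pairs whose geodesics pass through 1 — 4–3: 1; 3–0: 1/2.
All other pairs contribute 0.
Summing the contributions gives betweenness(1) = 3/2.

3/2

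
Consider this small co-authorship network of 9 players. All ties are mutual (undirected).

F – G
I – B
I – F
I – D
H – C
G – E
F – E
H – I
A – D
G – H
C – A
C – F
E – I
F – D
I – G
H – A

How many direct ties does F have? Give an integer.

F is directly tied to C, D, E, G, and I. That is 5 neighbors, so the degree of F is 5.

5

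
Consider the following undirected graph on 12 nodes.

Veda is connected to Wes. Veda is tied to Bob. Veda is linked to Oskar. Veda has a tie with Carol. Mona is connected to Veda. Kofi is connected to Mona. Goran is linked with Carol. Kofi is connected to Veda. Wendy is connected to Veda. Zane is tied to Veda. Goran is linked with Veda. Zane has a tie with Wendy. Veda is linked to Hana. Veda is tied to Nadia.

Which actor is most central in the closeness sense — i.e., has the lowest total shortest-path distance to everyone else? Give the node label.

Veda

Farness (sum of distances to all others) for each node — Bob:21, Carol:20, Goran:20, Hana:21, Kofi:20, Mona:20, Nadia:21, Oskar:21, Veda:11, Wendy:20, Wes:21, Zane:20.
The smallest farness is 11, for Veda, so Veda has the highest closeness.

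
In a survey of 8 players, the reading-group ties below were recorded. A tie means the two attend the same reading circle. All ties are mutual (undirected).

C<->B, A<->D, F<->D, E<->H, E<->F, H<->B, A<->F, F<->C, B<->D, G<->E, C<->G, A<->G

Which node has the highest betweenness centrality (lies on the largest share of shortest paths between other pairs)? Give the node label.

F

Unnormalized betweenness of each node: A:4/3, B:17/6, C:11/6, D:11/6, E:3, F:10/3, G:11/6, H:1.
F has the largest value, 10/3, making it the main broker — the node through which the most shortest paths run.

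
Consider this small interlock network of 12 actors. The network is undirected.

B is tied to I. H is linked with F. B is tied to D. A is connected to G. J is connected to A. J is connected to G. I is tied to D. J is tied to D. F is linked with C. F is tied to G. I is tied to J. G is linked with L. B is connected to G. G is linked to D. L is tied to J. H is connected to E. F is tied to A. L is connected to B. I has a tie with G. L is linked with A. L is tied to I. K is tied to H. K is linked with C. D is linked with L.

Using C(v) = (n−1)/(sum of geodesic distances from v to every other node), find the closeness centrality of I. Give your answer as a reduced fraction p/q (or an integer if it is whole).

11/23

Distances from I: A:2, B:1, C:3, D:1, E:4, F:2, G:1, H:3, J:1, K:4, L:1. Sum = 23.
n = 12, so closeness = 11/23.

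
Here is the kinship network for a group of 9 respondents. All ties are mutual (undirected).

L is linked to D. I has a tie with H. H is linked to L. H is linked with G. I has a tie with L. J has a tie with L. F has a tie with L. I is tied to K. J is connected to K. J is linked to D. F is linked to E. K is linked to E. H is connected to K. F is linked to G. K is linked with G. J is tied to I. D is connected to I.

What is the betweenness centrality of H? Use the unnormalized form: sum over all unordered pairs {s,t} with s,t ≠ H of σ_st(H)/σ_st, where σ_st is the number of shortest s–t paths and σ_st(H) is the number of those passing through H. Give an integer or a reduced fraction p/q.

Pairs whose geodesics pass through H — G–L: 1/2; G–I: 1/2; G–D: 2/5; L–K: 1/3.
All other pairs contribute 0.
Summing the contributions gives betweenness(H) = 26/15.

26/15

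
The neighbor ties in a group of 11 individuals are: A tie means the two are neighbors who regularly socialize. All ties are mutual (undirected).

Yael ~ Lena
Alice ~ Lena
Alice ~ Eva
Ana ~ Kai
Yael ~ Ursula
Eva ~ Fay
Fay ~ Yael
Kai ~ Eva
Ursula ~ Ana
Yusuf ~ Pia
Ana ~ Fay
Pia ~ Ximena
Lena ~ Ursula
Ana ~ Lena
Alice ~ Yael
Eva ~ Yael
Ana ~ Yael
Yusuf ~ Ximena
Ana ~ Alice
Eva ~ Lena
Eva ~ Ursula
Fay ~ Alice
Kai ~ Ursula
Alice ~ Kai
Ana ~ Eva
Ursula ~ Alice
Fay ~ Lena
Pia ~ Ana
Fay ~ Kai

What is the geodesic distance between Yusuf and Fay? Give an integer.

3

One shortest route is Yusuf – Pia – Ana – Fay, which uses 3 edges, and at distance 2 from Yusuf we only reach {Ana}, which does not include Fay. So d(Yusuf,Fay) = 3.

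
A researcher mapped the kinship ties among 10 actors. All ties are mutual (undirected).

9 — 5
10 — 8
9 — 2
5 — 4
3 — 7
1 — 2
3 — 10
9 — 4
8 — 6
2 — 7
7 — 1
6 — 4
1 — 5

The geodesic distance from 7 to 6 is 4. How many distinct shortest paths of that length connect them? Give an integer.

The shortest distance is 4. The length-4 paths are: 7–3–10–8–6; 7–1–5–4–6; 7–2–9–4–6.
That gives 3 distinct shortest paths.

3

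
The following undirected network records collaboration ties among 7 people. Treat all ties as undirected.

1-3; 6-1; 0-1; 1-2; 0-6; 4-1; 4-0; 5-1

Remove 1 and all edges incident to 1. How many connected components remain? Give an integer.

4

Without 1, the remaining ties split the others into: {0, 4, 6}; {2}; {3}; {5}.
That's 4 separate components.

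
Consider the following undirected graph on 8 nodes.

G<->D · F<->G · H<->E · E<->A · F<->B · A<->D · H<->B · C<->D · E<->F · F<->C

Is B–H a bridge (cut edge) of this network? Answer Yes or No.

No

Even without that edge, B still reaches H via B – F – E – H, so the network stays connected. Not a bridge.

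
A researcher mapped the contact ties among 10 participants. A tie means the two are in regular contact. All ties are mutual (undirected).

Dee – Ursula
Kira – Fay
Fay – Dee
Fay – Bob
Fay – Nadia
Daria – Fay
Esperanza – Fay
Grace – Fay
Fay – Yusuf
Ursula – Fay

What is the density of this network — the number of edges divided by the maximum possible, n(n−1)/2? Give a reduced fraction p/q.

2/9

There are 10 edges and 10 nodes, so the maximum possible is C(10,2) = 45.
Density = 10/45 = 2/9.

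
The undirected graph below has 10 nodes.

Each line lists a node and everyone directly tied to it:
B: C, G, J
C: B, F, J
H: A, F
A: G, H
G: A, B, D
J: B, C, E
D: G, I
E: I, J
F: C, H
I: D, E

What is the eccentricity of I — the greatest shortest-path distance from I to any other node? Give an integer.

Distances from I: A:3, B:3, C:3, D:1, E:1, F:4, G:2, H:4, J:2.
The largest is 4 (to F and H), so the eccentricity of I is 4.

4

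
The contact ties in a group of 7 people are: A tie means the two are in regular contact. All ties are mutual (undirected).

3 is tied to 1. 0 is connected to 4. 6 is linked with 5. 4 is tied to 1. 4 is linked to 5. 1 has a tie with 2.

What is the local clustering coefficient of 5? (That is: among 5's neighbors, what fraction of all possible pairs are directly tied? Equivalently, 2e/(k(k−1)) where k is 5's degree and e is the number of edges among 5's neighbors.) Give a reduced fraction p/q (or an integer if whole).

0

5's neighbors: 4 and 6 (k = 2).
Possible neighbor pairs: C(2,2) = 1. Edges among them: none → e = 0.
Clustering(5) = 0/1.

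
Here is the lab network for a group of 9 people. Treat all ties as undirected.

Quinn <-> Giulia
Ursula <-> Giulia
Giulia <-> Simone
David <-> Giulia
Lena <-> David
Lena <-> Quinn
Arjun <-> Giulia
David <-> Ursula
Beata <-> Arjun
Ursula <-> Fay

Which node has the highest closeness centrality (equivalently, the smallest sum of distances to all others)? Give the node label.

Farness (sum of distances to all others) for each node — Arjun:16, Beata:23, David:14, Fay:21, Giulia:11, Lena:19, Quinn:16, Simone:18, Ursula:14.
The smallest farness is 11, for Giulia, so Giulia has the highest closeness.

Giulia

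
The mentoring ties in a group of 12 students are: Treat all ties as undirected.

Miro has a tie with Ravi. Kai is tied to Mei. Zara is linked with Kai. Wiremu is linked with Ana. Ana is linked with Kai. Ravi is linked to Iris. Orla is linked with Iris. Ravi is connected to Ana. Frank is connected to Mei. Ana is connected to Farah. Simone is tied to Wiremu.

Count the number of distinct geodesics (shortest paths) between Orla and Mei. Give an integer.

1

The shortest distance is 5, and the only length-5 path is Orla–Iris–Ravi–Ana–Kai–Mei. So there is exactly 1 shortest path.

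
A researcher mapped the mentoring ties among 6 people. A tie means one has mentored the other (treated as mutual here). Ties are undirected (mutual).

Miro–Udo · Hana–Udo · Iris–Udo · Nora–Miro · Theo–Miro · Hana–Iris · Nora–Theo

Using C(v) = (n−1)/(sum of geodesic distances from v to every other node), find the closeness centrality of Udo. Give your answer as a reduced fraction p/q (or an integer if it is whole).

5/7

Distances from Udo: Hana:1, Iris:1, Miro:1, Nora:2, Theo:2. Sum = 7.
n = 6, so closeness = 5/7.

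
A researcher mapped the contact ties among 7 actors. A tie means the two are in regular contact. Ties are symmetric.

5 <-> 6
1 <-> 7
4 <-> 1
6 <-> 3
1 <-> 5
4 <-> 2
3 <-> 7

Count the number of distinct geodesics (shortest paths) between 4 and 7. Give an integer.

The shortest distance is 2, and the only length-2 path is 4–1–7. So there is exactly 1 shortest path.

1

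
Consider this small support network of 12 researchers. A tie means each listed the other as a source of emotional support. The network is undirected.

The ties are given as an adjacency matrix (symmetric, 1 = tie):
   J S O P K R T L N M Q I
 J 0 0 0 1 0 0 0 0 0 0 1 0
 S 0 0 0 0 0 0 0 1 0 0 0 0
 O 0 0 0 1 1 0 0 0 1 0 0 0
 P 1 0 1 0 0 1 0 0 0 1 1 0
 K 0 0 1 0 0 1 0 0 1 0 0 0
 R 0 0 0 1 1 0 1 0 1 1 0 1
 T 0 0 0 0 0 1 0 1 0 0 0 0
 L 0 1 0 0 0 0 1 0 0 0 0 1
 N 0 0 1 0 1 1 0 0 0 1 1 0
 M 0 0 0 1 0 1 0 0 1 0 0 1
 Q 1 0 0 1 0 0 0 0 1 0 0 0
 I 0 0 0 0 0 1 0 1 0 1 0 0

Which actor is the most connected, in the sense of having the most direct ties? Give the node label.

R

Degrees — I:3, J:2, K:3, L:3, M:4, N:5, O:3, P:5, Q:3, R:6, S:1, T:2.
The maximum is 6, attained only by R.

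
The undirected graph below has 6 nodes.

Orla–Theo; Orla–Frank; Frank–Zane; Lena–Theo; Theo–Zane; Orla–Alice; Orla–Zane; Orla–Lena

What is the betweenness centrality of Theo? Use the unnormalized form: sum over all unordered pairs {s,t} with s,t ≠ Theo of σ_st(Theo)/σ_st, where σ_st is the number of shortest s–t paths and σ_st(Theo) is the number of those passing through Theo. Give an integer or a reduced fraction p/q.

Pairs whose geodesics pass through Theo — Lena–Zane: 1/2.
All other pairs contribute 0.
Summing the contributions gives betweenness(Theo) = 1/2.

1/2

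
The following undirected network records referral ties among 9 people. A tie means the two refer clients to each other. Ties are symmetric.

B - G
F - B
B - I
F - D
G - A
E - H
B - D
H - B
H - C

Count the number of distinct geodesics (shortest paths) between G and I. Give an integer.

1

The shortest distance is 2, and the only length-2 path is G–B–I. So there is exactly 1 shortest path.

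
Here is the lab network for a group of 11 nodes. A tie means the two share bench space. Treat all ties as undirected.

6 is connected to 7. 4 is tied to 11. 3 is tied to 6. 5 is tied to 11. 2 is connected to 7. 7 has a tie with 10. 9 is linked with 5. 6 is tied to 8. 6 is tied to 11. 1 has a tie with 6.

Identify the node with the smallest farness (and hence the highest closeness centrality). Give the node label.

Farness (sum of distances to all others) for each node — 1:25, 2:30, 3:25, 4:28, 5:26, 6:16, 7:21, 8:25, 9:35, 10:30, 11:19.
The smallest farness is 16, for 6, so 6 has the highest closeness.

6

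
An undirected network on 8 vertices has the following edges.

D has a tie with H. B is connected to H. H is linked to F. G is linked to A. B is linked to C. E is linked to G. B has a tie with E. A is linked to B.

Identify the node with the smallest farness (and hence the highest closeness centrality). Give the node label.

B

Farness (sum of distances to all others) for each node — A:14, B:10, C:16, D:18, E:14, F:18, G:18, H:12.
The smallest farness is 10, for B, so B has the highest closeness.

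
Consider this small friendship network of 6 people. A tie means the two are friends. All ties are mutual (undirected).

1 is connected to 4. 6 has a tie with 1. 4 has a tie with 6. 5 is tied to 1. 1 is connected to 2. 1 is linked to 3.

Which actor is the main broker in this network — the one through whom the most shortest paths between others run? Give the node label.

1

Unnormalized betweenness of each node: 1:9, 2:0, 3:0, 4:0, 5:0, 6:0.
1 has the largest value, 9, making it the main broker — the node through which the most shortest paths run.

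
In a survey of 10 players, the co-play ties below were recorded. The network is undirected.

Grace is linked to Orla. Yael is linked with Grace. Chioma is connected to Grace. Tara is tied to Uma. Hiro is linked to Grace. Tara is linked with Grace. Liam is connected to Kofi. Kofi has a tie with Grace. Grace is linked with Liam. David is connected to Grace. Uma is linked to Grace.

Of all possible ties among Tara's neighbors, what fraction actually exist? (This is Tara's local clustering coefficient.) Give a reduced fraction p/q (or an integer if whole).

1

Tara's neighbors: Grace and Uma (k = 2).
Possible neighbor pairs: C(2,2) = 1. Edges among them: Grace–Uma → e = 1.
Clustering(Tara) = 1/1.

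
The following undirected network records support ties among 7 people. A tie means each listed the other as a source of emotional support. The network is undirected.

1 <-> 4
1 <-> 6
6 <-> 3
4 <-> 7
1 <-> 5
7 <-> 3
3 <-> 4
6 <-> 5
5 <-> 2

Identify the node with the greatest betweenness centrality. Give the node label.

5

Unnormalized betweenness of each node: 1:7/2, 2:0, 3:5/2, 4:5/2, 5:5, 6:7/2, 7:0.
5 has the largest value, 5, making it the main broker — the node through which the most shortest paths run.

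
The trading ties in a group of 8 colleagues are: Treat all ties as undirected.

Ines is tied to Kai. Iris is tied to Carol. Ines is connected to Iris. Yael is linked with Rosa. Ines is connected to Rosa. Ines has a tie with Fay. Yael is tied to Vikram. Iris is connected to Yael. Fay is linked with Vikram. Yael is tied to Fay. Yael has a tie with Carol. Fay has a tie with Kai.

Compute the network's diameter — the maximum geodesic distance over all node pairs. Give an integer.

Eccentricity of each node (its greatest distance to any other): Carol:3, Fay:2, Ines:2, Iris:2, Kai:3, Rosa:2, Vikram:2, Yael:2.
The maximum eccentricity is 3, realized for instance by the pair Kai–Carol via Kai – Fay – Yael – Carol. So the diameter is 3.

3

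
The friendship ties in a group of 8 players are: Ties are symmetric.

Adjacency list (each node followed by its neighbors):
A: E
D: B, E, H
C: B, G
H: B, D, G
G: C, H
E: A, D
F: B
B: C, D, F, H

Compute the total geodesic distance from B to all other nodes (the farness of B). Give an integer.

Distances from B: A:3, C:1, D:1, E:2, F:1, G:2, H:1.
Sum = 3 + 1 + 1 + 2 + 1 + 2 + 1 = 11.

11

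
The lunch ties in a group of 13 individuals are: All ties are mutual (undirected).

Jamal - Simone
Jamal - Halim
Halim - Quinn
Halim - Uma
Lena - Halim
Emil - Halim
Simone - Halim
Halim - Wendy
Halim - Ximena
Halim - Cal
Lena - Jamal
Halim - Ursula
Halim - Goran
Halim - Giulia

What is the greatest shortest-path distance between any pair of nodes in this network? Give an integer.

Eccentricity of each node (its greatest distance to any other): Cal:2, Emil:2, Giulia:2, Goran:2, Halim:1, Jamal:2, Lena:2, Quinn:2, Simone:2, Uma:2, Ursula:2, Wendy:2, Ximena:2.
The maximum eccentricity is 2, realized for instance by the pair Uma–Wendy via Uma – Halim – Wendy. So the diameter is 2.

2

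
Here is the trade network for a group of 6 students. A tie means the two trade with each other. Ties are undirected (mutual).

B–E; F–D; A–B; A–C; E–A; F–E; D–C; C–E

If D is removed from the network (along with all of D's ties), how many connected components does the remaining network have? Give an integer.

D's neighbors (C and F) remain reachable from one another through other ties, so the rest of the network stays in one piece.

1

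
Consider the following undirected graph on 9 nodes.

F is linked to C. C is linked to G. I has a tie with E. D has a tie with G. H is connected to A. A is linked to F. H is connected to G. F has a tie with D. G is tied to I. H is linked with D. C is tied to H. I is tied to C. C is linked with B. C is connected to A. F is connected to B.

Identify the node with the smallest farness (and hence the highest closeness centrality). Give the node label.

Farness (sum of distances to all others) for each node — A:14, B:15, C:10, D:14, E:20, F:13, G:12, H:13, I:13.
The smallest farness is 10, for C, so C has the highest closeness.

C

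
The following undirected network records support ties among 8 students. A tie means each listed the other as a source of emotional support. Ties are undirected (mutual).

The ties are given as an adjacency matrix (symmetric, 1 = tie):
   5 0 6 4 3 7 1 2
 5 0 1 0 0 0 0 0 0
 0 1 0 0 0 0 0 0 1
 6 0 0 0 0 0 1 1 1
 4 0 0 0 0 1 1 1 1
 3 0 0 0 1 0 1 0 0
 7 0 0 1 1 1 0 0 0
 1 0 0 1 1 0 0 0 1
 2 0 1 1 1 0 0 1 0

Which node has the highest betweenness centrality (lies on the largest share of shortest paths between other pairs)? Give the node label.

Unnormalized betweenness of each node: 0:6, 1:1/3, 2:31/3, 3:0, 4:6, 5:0, 6:2, 7:4/3.
2 has the largest value, 31/3, making it the main broker — the node through which the most shortest paths run.

2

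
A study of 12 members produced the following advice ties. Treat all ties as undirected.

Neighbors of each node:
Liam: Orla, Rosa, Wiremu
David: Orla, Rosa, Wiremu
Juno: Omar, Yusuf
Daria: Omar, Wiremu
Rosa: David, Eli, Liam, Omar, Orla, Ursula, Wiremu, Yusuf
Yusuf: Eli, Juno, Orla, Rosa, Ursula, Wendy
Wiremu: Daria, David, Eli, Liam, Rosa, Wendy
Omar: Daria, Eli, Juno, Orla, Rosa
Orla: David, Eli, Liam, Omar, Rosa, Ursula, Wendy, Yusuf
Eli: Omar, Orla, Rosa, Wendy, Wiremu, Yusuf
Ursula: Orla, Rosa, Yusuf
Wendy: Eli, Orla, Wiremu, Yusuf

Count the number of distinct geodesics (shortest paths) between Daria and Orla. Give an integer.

The shortest distance is 2, and the only length-2 path is Daria–Omar–Orla. So there is exactly 1 shortest path.

1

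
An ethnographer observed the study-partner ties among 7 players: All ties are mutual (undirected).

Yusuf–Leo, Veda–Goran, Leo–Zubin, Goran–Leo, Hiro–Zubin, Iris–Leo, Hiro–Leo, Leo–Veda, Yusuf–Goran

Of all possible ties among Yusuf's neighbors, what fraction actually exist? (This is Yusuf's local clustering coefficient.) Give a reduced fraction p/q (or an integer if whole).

Yusuf's neighbors: Goran and Leo (k = 2).
Possible neighbor pairs: C(2,2) = 1. Edges among them: Goran–Leo → e = 1.
Clustering(Yusuf) = 1/1.

1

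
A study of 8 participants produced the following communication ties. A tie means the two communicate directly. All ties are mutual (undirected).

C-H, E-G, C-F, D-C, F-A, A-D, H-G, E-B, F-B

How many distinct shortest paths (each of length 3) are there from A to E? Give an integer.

The shortest distance is 3, and the only length-3 path is A–F–B–E. So there is exactly 1 shortest path.

1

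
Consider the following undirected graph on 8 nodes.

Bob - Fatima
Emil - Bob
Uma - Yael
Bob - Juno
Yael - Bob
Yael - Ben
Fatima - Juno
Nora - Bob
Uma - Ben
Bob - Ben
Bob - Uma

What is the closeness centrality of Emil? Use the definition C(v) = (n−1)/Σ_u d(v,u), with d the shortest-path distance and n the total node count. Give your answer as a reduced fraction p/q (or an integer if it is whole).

Distances from Emil: Ben:2, Bob:1, Fatima:2, Juno:2, Nora:2, Uma:2, Yael:2. Sum = 13.
n = 8, so closeness = 7/13.

7/13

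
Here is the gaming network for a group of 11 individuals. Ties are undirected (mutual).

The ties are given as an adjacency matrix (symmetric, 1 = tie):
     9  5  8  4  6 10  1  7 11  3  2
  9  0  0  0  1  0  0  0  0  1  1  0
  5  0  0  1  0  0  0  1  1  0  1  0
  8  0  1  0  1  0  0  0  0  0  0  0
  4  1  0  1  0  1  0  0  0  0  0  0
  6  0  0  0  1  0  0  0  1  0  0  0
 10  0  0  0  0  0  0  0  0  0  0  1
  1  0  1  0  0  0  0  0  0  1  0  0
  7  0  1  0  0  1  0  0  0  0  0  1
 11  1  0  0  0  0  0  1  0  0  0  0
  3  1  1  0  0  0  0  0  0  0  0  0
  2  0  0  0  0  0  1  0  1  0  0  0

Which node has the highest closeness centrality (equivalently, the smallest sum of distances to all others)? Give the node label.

5

Farness (sum of distances to all others) for each node — 1:23, 2:26, 3:22, 4:21, 5:17, 6:22, 7:19, 8:22, 9:23, 10:35, 11:26.
The smallest farness is 17, for 5, so 5 has the highest closeness.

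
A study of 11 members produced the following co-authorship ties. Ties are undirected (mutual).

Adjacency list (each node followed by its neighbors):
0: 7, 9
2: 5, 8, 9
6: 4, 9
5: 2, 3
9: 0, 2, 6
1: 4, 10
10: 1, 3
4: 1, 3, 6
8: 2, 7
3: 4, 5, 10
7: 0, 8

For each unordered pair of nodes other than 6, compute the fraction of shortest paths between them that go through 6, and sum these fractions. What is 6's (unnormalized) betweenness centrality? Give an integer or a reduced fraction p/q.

10

Pairs whose geodesics pass through 6 — 0–4: 1; 0–1: 1; 0–10: 2/3; 0–3: 1/2; 9–4: 1; 9–1: 1; 9–10: 2/3; 9–3: 1/2; 4–2: 1/2; 4–8: 1/2; 4–7: 1; 1–2: 1/3; 1–8: 1/3; 1–7: 1.
All other pairs contribute 0.
Summing the contributions gives betweenness(6) = 10.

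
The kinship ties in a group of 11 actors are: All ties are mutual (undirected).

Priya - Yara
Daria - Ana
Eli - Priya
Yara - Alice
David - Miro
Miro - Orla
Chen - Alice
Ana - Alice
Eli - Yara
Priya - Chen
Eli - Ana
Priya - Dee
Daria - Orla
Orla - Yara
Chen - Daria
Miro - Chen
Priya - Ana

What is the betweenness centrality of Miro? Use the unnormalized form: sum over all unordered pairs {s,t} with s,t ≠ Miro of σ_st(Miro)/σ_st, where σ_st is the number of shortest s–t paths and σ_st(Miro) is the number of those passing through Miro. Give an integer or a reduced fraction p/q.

Pairs whose geodesics pass through Miro — Chen–Orla: 1/2; Chen–David: 1; Ana–David: 4/4; Priya–David: 1; Yara–David: 1; Dee–David: 1; Alice–David: 1; Eli–David: 2/2; Orla–David: 1; David–Daria: 2/2.
All other pairs contribute 0.
Summing the contributions gives betweenness(Miro) = 19/2.

19/2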